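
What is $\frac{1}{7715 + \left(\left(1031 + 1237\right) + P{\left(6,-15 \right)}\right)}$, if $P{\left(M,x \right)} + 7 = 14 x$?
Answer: $\frac{1}{9766} \approx 0.0001024$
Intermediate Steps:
$P{\left(M,x \right)} = -7 + 14 x$
$\frac{1}{7715 + \left(\left(1031 + 1237\right) + P{\left(6,-15 \right)}\right)} = \frac{1}{7715 + \left(\left(1031 + 1237\right) + \left(-7 + 14 \left(-15\right)\right)\right)} = \frac{1}{7715 + \left(2268 - 217\right)} = \frac{1}{7715 + 2051} = \frac{1}{9766}$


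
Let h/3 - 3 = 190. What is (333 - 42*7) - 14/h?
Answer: 22567/579 ≈ 38.976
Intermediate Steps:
h = 579 (h = 9 + 3*190 = 9 + 570 = 579)
(333 - 42*7) - 14/h = (333 - 42*7) - 14/579 = (333 - 294) - 14*1/579 = 39 - 14/579 = 22567/579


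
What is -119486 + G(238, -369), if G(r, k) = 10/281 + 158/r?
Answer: -3995468965/33439 ≈ -1.1949e+5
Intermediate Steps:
G(r, k) = 10/281 + 158/r (G(r, k) = 10*(1/281) + 158/r = 10/281 + 158/r)
-119486 + G(238, -369) = -119486 + (10/281 + 158/238) = -119486 + (10/281 + 158*(1/238)) = -119486 + (10/281 + 79/119) = -119486 + 23389/33439 = -3995468965/33439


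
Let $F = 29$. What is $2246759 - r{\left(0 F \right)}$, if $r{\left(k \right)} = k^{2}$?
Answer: $2246759$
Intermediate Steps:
$2246759 - r{\left(0 F \right)} = 2246759 - \left(0 \cdot 29\right)^{2} = 2246759 - 0^{2} = 2246759 - 0 = 2246759 + 0 = 2246759$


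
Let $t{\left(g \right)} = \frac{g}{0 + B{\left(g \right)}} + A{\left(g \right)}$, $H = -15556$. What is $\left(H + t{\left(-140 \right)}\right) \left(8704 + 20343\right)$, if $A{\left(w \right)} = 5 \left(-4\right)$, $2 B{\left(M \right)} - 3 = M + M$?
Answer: $- \frac{125316658784}{277} \approx -4.5241 \cdot 10^{8}$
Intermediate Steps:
$B{\left(M \right)} = \frac{3}{2} + M$ ($B{\left(M \right)} = \frac{3}{2} + \frac{M + M}{2} = \frac{3}{2} + \frac{2 M}{2} = \frac{3}{2} + M$)
$A{\left(w \right)} = -20$
$t{\left(g \right)} = -20 + \frac{g}{\frac{3}{2} + g}$ ($t{\left(g \right)} = \frac{g}{0 + \left(\frac{3}{2} + g\right)} - 20 = \frac{g}{\frac{3}{2} + g} - 20 = -20 + \frac{g}{\frac{3}{2} + g}$)
$\left(H + t{\left(-140 \right)}\right) \left(8704 + 20343\right) = \left(-15556 + \frac{2 \left(-30 - -2660\right)}{3 + 2 \left(-140\right)}\right) \left(8704 + 20343\right) = \left(-15556 + \frac{2 \left(-30 + 2660\right)}{3 - 280}\right) 29047 = \left(-15556 + 2 \frac{1}{-277} \cdot 2630\right) 29047 = \left(-15556 + 2 \left(- \frac{1}{277}\right) 2630\right) 29047 = \left(-15556 - \frac{5260}{277}\right) 29047 = \left(- \frac{4314272}{277}\right) 29047 = - \frac{125316658784}{277}$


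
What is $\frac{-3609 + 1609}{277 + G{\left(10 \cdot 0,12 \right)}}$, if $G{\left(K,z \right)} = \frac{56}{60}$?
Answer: $- \frac{30000}{4169} \approx -7.196$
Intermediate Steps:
$G{\left(K,z \right)} = \frac{14}{15}$ ($G{\left(K,z \right)} = 56 \cdot \frac{1}{60} = \frac{14}{15}$)
$\frac{-3609 + 1609}{277 + G{\left(10 \cdot 0,12 \right)}} = \frac{-3609 + 1609}{277 + \frac{14}{15}} = - \frac{2000}{\frac{4169}{15}} = \left(-2000\right) \frac{15}{4169} = - \frac{30000}{4169}$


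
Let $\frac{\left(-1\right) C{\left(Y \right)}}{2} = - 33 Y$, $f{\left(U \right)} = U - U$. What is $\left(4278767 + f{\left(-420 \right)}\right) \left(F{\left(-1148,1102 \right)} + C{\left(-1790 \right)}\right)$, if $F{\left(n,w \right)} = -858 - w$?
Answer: $-513879916700$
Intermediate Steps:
$f{\left(U \right)} = 0$
$C{\left(Y \right)} = 66 Y$ ($C{\left(Y \right)} = - 2 \left(- 33 Y\right) = 66 Y$)
$\left(4278767 + f{\left(-420 \right)}\right) \left(F{\left(-1148,1102 \right)} + C{\left(-1790 \right)}\right) = \left(4278767 + 0\right) \left(\left(-858 - 1102\right) + 66 \left(-1790\right)\right) = 4278767 \left(\left(-858 - 1102\right) - 118140\right) = 4278767 \left(-1960 - 118140\right) = 4278767 \left(-120100\right) = -513879916700$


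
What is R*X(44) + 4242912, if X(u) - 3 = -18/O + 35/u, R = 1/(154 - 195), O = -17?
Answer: 130121621585/30668 ≈ 4.2429e+6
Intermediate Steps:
R = -1/41 (R = 1/(-41) = -1/41 ≈ -0.024390)
X(u) = 69/17 + 35/u (X(u) = 3 + (-18/(-17) + 35/u) = 3 + (-18*(-1/17) + 35/u) = 3 + (18/17 + 35/u) = 69/17 + 35/u)
R*X(44) + 4242912 = -(69/17 + 35/44)/41 + 4242912 = -1/41*3631/748 + 4242912 = -3631/30668 + 4242912 = 130121621585/30668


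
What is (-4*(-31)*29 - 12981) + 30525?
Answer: 21140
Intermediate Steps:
(-4*(-31)*29 - 12981) + 30525 = (124*29 - 12981) + 30525 = (3596 - 12981) + 30525 = -9385 + 30525 = 21140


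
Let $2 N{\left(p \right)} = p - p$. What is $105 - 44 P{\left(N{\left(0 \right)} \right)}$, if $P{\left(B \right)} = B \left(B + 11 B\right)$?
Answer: $105$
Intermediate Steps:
$N{\left(p \right)} = 0$ ($N{\left(p \right)} = \frac{p - p}{2} = \frac{1}{2} \cdot 0 = 0$)
$P{\left(B \right)} = 12 B^{2}$ ($P{\left(B \right)} = B 12 B = 12 B^{2}$)
$105 - 44 P{\left(N{\left(0 \right)} \right)} = 105 - 44 \cdot 12 \cdot 0^{2} = 105 - 44 \cdot 12 \cdot 0 = 105 - 0 = 105 + 0 = 105$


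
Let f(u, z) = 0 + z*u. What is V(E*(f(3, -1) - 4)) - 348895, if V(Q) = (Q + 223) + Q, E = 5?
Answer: -348742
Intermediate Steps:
f(u, z) = u*z (f(u, z) = 0 + u*z = u*z)
V(Q) = 223 + 2*Q (V(Q) = (223 + Q) + Q = 223 + 2*Q)
V(E*(f(3, -1) - 4)) - 348895 = (223 + 2*(5*(3*(-1) - 4))) - 348895 = (223 + 2*(5*(-3 - 4))) - 348895 = (223 + 2*(5*(-7))) - 348895 = (223 + 2*(-35)) - 348895 = (223 - 70) - 348895 = 153 - 348895 = -348742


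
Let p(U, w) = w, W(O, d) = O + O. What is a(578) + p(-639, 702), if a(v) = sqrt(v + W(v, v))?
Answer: 702 + 17*sqrt(6) ≈ 743.64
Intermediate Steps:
W(O, d) = 2*O
a(v) = sqrt(3)*sqrt(v) (a(v) = sqrt(v + 2*v) = sqrt(3*v) = sqrt(3)*sqrt(v))
a(578) + p(-639, 702) = sqrt(3)*sqrt(578) + 702 = sqrt(3)*(17*sqrt(2)) + 702 = 17*sqrt(6) + 702 = 702 + 17*sqrt(6)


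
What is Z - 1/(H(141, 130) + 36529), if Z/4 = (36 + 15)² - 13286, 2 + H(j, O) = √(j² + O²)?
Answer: -57023064714047/1334184948 + √36781/1334184948 ≈ -42740.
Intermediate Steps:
H(j, O) = -2 + √(O² + j²) (H(j, O) = -2 + √(j² + O²) = -2 + √(O² + j²))
Z = -42740 (Z = 4*((36 + 15)² - 13286) = 4*(51² - 13286) = 4*(2601 - 13286) = 4*(-10685) = -42740)
Z - 1/(H(141, 130) + 36529) = -42740 - 1/((-2 + √(130² + 141²)) + 36529) = -42740 - 1/((-2 + √(16900 + 19881)) + 36529) = -42740 - 1/((-2 + √36781) + 36529) = -42740 - 1/(36527 + √36781)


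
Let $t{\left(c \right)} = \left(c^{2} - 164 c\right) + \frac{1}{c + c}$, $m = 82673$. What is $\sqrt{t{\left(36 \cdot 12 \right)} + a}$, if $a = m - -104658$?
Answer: $\frac{\sqrt{1571306694}}{72} \approx 550.55$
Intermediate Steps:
$t{\left(c \right)} = c^{2} + \frac{1}{2 c} - 164 c$ ($t{\left(c \right)} = \left(c^{2} - 164 c\right) + \frac{1}{2 c} = c^{2} + \frac{1}{2 c} - 164 c$)
$a = 187331$ ($a = 82673 - -104658 = 82673 + 104658 = 187331$)
$\sqrt{t{\left(36 \cdot 12 \right)} + a} = \sqrt{\left(\left(36 \cdot 12\right)^{2} + \frac{1}{2 \cdot 36 \cdot 12} - 164 \cdot 36 \cdot 12\right) + 187331} = \sqrt{\left(432^{2} + \frac{1}{2 \cdot 432} - 70848\right) + 187331} = \sqrt{\left(186624 + \frac{1}{2} \cdot \frac{1}{432} - 70848\right) + 187331} = \sqrt{\left(186624 + \frac{1}{864} - 70848\right) + 187331} = \sqrt{\frac{100030465}{864} + 187331} = \sqrt{\frac{261884449}{864}} = \frac{\sqrt{1571306694}}{72}$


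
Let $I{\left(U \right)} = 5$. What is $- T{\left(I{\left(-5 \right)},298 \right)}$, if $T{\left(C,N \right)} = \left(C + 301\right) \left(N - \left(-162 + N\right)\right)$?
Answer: $-49572$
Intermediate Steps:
$T{\left(C,N \right)} = 48762 + 162 C$ ($T{\left(C,N \right)} = \left(301 + C\right) 162 = 48762 + 162 C$)
$- T{\left(I{\left(-5 \right)},298 \right)} = - (48762 + 162 \cdot 5) = - (48762 + 810) = \left(-1\right) 49572 = -49572$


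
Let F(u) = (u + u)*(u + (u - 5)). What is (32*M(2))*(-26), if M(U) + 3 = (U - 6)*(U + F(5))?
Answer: 175552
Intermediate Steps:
F(u) = 2*u*(-5 + 2*u) (F(u) = (2*u)*(u + (-5 + u)) = (2*u)*(-5 + 2*u) = 2*u*(-5 + 2*u))
M(U) = -3 + (-6 + U)*(50 + U) (M(U) = -3 + (U - 6)*(U + 2*5*(-5 + 2*5)) = -3 + (-6 + U)*(U + 2*5*(-5 + 10)) = -3 + (-6 + U)*(U + 2*5*5) = -3 + (-6 + U)*(U + 50) = -3 + (-6 + U)*(50 + U))
(32*M(2))*(-26) = (32*(-303 + 2**2 + 44*2))*(-26) = (32*(-303 + 4 + 88))*(-26) = (32*(-211))*(-26) = -6752*(-26) = 175552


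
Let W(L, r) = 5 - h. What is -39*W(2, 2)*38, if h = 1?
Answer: -5928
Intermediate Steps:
W(L, r) = 4 (W(L, r) = 5 - 1*1 = 5 - 1 = 4)
-39*W(2, 2)*38 = -39*4*38 = -156*38 = -5928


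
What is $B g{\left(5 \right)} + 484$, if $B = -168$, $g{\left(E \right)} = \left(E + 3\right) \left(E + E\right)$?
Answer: $-12956$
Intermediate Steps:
$g{\left(E \right)} = 2 E \left(3 + E\right)$ ($g{\left(E \right)} = \left(3 + E\right) 2 E = 2 E \left(3 + E\right)$)
$B g{\left(5 \right)} + 484 = - 168 \cdot 2 \cdot 5 \left(3 + 5\right) + 484 = - 168 \cdot 2 \cdot 5 \cdot 8 + 484 = \left(-168\right) 80 + 484 = -13440 + 484 = -12956$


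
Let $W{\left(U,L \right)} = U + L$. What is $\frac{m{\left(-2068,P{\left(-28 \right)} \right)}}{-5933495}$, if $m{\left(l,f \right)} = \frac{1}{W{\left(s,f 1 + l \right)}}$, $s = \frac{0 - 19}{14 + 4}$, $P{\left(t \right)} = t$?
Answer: $\frac{18}{223971635765} \approx 8.0367 \cdot 10^{-11}$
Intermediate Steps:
$s = - \frac{19}{18} \approx -1.0556$
$W{\left(U,L \right)} = L + U$
$m{\left(l,f \right)} = \frac{1}{- \frac{19}{18} + f + l}$ ($m{\left(l,f \right)} = \frac{1}{\left(f 1 + l\right) - \frac{19}{18}} = \frac{1}{\left(f + l\right) - \frac{19}{18}} = \frac{1}{- \frac{19}{18} + f + l}$)
$\frac{m{\left(-2068,P{\left(-28 \right)} \right)}}{-5933495} = \frac{18 \frac{1}{-19 + 18 \left(-28\right) + 18 \left(-2068\right)}}{-5933495} = \frac{18}{-19 - 504 - 37224} \left(- \frac{1}{5933495}\right) = \frac{18}{-37747} \left(- \frac{1}{5933495}\right) = 18 \left(- \frac{1}{37747}\right) \left(- \frac{1}{5933495}\right) = \left(- \frac{18}{37747}\right) \left(- \frac{1}{5933495}\right) = \frac{18}{223971635765}$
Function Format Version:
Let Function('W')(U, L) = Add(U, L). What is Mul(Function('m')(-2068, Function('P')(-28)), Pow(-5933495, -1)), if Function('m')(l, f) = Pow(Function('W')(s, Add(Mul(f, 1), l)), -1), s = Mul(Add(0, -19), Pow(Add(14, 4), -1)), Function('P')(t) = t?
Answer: Rational(18, 223971635765) ≈ 8.0367e-11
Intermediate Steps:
s = Rational(-19, 18) (s = Mul(-19, Pow(18, -1)) = Mul(-19, Rational(1, 18)) = Rational(-19, 18) ≈ -1.0556)
Function('W')(U, L) = Add(L, U)
Function('m')(l, f) = Pow(Add(Rational(-19, 18), f, l), -1) (Function('m')(l, f) = Pow(Add(Add(Mul(f, 1), l), Rational(-19, 18)), -1) = Pow(Add(Add(f, l), Rational(-19, 18)), -1) = Pow(Add(Rational(-19, 18), f, l), -1))
Mul(Function('m')(-2068, Function('P')(-28)), Pow(-5933495, -1)) = Mul(Mul(18, Pow(Add(-19, Mul(18, -28), Mul(18, -2068)), -1)), Pow(-5933495, -1)) = Mul(Mul(18, Pow(Add(-19, -504, -37224), -1)), Rational(-1, 5933495)) = Mul(Mul(18, Pow(-37747, -1)), Rational(-1, 5933495)) = Mul(Mul(18, Rational(-1, 37747)), Rational(-1, 5933495)) = Mul(Rational(-18, 37747), Rational(-1, 5933495)) = Rational(18, 223971635765)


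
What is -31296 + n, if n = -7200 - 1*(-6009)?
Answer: -32487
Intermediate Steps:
n = -1191 (n = -7200 + 6009 = -1191)
-31296 + n = -31296 - 1191 = -32487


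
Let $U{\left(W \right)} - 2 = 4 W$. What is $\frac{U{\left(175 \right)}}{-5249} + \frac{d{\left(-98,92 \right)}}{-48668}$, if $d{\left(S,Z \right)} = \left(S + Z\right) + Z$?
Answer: $- \frac{17308175}{127729166} \approx -0.13551$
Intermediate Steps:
$U{\left(W \right)} = 2 + 4 W$
$d{\left(S,Z \right)} = S + 2 Z$
$\frac{U{\left(175 \right)}}{-5249} + \frac{d{\left(-98,92 \right)}}{-48668} = \frac{2 + 4 \cdot 175}{-5249} + \frac{-98 + 2 \cdot 92}{-48668} = \left(2 + 700\right) \left(- \frac{1}{5249}\right) + \left(-98 + 184\right) \left(- \frac{1}{48668}\right) = 702 \left(- \frac{1}{5249}\right) + 86 \left(- \frac{1}{48668}\right) = - \frac{702}{5249} - \frac{43}{24334} = - \frac{17308175}{127729166}$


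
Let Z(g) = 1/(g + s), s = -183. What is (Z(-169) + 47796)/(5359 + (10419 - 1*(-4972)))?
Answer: 16824191/7304000 ≈ 2.3034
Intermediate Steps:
Z(g) = 1/(-183 + g) (Z(g) = 1/(g - 183) = 1/(-183 + g))
(Z(-169) + 47796)/(5359 + (10419 - 1*(-4972))) = (1/(-183 - 169) + 47796)/(5359 + (10419 - 1*(-4972))) = (1/(-352) + 47796)/(5359 + (10419 + 4972)) = (-1/352 + 47796)/(5359 + 15391) = (16824191/352)/20750 = (16824191/352)*(1/20750) = 16824191/7304000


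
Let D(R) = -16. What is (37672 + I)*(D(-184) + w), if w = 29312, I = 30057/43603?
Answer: 48122848029808/43603 ≈ 1.1037e+9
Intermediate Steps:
I = 30057/43603 (I = 30057*(1/43603) = 30057/43603 ≈ 0.68933)
(37672 + I)*(D(-184) + w) = (37672 + 30057/43603)*(-16 + 29312) = (1642642273/43603)*29296 = 48122848029808/43603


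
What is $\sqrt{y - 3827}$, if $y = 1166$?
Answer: $i \sqrt{2661} \approx 51.585 i$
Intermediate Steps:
$\sqrt{y - 3827} = \sqrt{1166 - 3827} = \sqrt{-2661} = i \sqrt{2661}$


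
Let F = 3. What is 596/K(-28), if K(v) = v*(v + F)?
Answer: 149/175 ≈ 0.85143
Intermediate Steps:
K(v) = v*(3 + v) (K(v) = v*(v + 3) = v*(3 + v))
596/K(-28) = 596/((-28*(3 - 28))) = 596/((-28*(-25))) = 596/700 = 596*(1/700) = 149/175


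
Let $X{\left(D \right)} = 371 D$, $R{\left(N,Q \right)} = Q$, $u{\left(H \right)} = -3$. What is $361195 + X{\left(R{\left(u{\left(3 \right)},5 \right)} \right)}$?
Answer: $363050$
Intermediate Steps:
$361195 + X{\left(R{\left(u{\left(3 \right)},5 \right)} \right)} = 361195 + 371 \cdot 5 = 361195 + 1855 = 363050$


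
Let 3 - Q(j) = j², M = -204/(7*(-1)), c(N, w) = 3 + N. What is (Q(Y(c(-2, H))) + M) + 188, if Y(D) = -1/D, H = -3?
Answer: 1534/7 ≈ 219.14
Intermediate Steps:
M = 204/7 (M = -204/(-7) = -204*(-⅐) = 204/7 ≈ 29.143)
Q(j) = 3 - j²
(Q(Y(c(-2, H))) + M) + 188 = ((3 - (-1/(3 - 2))²) + 204/7) + 188 = ((3 - (-1/1)²) + 204/7) + 188 = ((3 - (-1*1)²) + 204/7) + 188 = ((3 - 1*(-1)²) + 204/7) + 188 = ((3 - 1*1) + 204/7) + 188 = ((3 - 1) + 204/7) + 188 = (2 + 204/7) + 188 = 218/7 + 188 = 1534/7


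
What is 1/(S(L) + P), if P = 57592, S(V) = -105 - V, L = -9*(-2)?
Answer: 1/57469 ≈ 1.7401e-5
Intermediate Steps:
L = 18
1/(S(L) + P) = 1/((-105 - 1*18) + 57592) = 1/((-105 - 18) + 57592) = 1/(-123 + 57592) = 1/57469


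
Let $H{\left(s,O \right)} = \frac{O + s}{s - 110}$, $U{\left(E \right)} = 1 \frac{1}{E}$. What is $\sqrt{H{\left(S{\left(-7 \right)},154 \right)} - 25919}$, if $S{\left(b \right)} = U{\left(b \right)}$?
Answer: $\frac{i \sqrt{1712016294}}{257} \approx 161.0 i$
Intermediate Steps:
$U{\left(E \right)} = \frac{1}{E}$
$S{\left(b \right)} = \frac{1}{b}$
$H{\left(s,O \right)} = \frac{O + s}{-110 + s}$
$\sqrt{H{\left(S{\left(-7 \right)},154 \right)} - 25919} = \sqrt{\frac{154 + \frac{1}{-7}}{-110 + \frac{1}{-7}} - 25919} = \sqrt{\frac{154 - \frac{1}{7}}{-110 - \frac{1}{7}} - 25919} = \sqrt{\frac{1}{- \frac{771}{7}} \cdot \frac{1077}{7} - 25919} = \sqrt{\left(- \frac{7}{771}\right) \frac{1077}{7} - 25919} = \sqrt{- \frac{359}{257} - 25919} = \sqrt{- \frac{6661542}{257}} = \frac{i \sqrt{1712016294}}{257}$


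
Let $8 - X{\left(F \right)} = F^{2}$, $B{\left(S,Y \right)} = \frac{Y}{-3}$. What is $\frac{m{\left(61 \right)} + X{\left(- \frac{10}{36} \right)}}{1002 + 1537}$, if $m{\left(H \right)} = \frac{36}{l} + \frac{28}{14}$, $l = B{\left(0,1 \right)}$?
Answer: $- \frac{31777}{822636} \approx -0.038628$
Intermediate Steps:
$B{\left(S,Y \right)} = - \frac{Y}{3}$ ($B{\left(S,Y \right)} = Y \left(- \frac{1}{3}\right) = - \frac{Y}{3}$)
$l = - \frac{1}{3}$ ($l = \left(- \frac{1}{3}\right) 1 = - \frac{1}{3} \approx -0.33333$)
$m{\left(H \right)} = -106$ ($m{\left(H \right)} = \frac{36}{- \frac{1}{3}} + \frac{28}{14} = 36 \left(-3\right) + 28 \cdot \frac{1}{14} = -108 + 2 = -106$)
$X{\left(F \right)} = 8 - F^{2}$
$\frac{m{\left(61 \right)} + X{\left(- \frac{10}{36} \right)}}{1002 + 1537} = \frac{-106 + \left(8 - \left(- \frac{10}{36}\right)^{2}\right)}{1002 + 1537} = \frac{-106 + \left(8 - \left(\left(-10\right) \frac{1}{36}\right)^{2}\right)}{2539} = \left(-106 + \left(8 - \left(- \frac{5}{18}\right)^{2}\right)\right) \frac{1}{2539} = \left(-106 + \left(8 - \frac{25}{324}\right)\right) \frac{1}{2539} = \left(-106 + \frac{2567}{324}\right) \frac{1}{2539} = \left(- \frac{31777}{324}\right) \frac{1}{2539} = - \frac{31777}{822636}$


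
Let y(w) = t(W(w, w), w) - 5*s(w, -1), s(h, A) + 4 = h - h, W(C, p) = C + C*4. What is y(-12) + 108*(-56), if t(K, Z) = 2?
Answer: -6026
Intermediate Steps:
W(C, p) = 5*C (W(C, p) = C + 4*C = 5*C)
s(h, A) = -4 (s(h, A) = -4 + (h - h) = -4 + 0 = -4)
y(w) = 22 (y(w) = 2 - 5*(-4) = 2 + 20 = 22)
y(-12) + 108*(-56) = 22 + 108*(-56) = 22 - 6048 = -6026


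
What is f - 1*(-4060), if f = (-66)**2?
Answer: 8416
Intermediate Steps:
f = 4356
f - 1*(-4060) = 4356 - 1*(-4060) = 4356 + 4060 = 8416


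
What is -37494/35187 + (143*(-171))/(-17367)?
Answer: 23252157/67899181 ≈ 0.34245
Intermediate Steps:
-37494/35187 + (143*(-171))/(-17367) = -37494*1/35187 - 24453*(-1/17367) = -12498/11729 + 8151/5789 = 23252157/67899181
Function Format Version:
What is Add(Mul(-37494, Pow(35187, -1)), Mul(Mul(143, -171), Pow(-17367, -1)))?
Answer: Rational(23252157, 67899181) ≈ 0.34245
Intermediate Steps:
Add(Mul(-37494, Pow(35187, -1)), Mul(Mul(143, -171), Pow(-17367, -1))) = Add(Mul(-37494, Rational(1, 35187)), Mul(-24453, Rational(-1, 17367))) = Add(Rational(-12498, 11729), Rational(8151, 5789)) = Rational(23252157, 67899181)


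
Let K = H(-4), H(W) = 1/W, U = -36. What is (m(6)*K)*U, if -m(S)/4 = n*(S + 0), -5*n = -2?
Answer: -432/5 ≈ -86.400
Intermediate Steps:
n = 2/5 (n = -1/5*(-2) = 2/5 ≈ 0.40000)
m(S) = -8*S/5 (m(S) = -8*(S + 0)/5 = -8*S/5)
K = -1/4 (K = 1/(-4) = -1/4 ≈ -0.25000)
(m(6)*K)*U = (-8/5*6*(-1/4))*(-36) = -48/5*(-1/4)*(-36) = (12/5)*(-36) = -432/5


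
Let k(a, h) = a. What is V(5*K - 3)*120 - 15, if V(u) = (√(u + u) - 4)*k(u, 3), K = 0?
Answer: 1425 - 360*I*√6 ≈ 1425.0 - 881.82*I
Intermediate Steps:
V(u) = u*(-4 + √2*√u) (V(u) = (√(u + u) - 4)*u = (√(2*u) - 4)*u = (√2*√u - 4)*u = (-4 + √2*√u)*u = u*(-4 + √2*√u))
V(5*K - 3)*120 - 15 = ((5*0 - 3)*(-4 + √2*√(5*0 - 3)))*120 - 15 = ((0 - 3)*(-4 + √2*√(0 - 3)))*120 - 15 = -3*(-4 + √2*√(-3))*120 - 15 = -3*(-4 + √2*(I*√3))*120 - 15 = -3*(-4 + I*√6)*120 - 15 = (12 - 3*I*√6)*120 - 15 = (1440 - 360*I*√6) - 15 = 1425 - 360*I*√6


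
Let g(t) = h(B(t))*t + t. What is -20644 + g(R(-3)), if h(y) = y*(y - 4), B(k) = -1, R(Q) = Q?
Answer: -20662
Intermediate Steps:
h(y) = y*(-4 + y)
g(t) = 6*t (g(t) = (-(-4 - 1))*t + t = (-1*(-5))*t + t = 5*t + t = 6*t)
-20644 + g(R(-3)) = -20644 + 6*(-3) = -20644 - 18 = -20662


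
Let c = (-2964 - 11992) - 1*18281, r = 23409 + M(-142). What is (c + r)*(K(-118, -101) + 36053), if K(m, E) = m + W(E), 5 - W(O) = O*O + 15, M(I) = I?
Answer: -256468280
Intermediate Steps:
W(O) = -10 - O² (W(O) = 5 - (O*O + 15) = 5 - (O² + 15) = 5 - (15 + O²) = 5 + (-15 - O²) = -10 - O²)
K(m, E) = -10 + m - E² (K(m, E) = m + (-10 - E²) = -10 + m - E²)
r = 23267 (r = 23409 - 142 = 23267)
c = -33237 (c = -14956 - 18281 = -33237)
(c + r)*(K(-118, -101) + 36053) = (-33237 + 23267)*((-10 - 118 - 1*(-101)²) + 36053) = -9970*((-10 - 118 - 1*10201) + 36053) = -9970*((-10 - 118 - 10201) + 36053) = -9970*(-10329 + 36053) = -9970*25724 = -256468280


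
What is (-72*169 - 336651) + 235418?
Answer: -113401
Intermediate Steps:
(-72*169 - 336651) + 235418 = (-12168 - 336651) + 235418 = -348819 + 235418 = -113401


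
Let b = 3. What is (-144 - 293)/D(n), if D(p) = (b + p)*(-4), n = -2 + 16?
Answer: 437/68 ≈ 6.4265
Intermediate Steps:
n = 14
D(p) = -12 - 4*p (D(p) = (3 + p)*(-4) = -12 - 4*p)
(-144 - 293)/D(n) = (-144 - 293)/(-12 - 4*14) = -437/(-12 - 56) = -437/(-68) = -437*(-1/68) = 437/68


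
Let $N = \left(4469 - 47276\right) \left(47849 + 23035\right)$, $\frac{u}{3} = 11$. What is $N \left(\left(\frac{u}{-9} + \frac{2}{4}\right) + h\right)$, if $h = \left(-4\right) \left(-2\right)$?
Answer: $-14665935042$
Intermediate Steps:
$u = 33$ ($u = 3 \cdot 11 = 33$)
$h = 8$
$N = -3034331388$ ($N = \left(-42807\right) 70884 = -3034331388$)
$N \left(\left(\frac{u}{-9} + \frac{2}{4}\right) + h\right) = - 3034331388 \left(\left(\frac{33}{-9} + \frac{2}{4}\right) + 8\right) = - 3034331388 \left(\left(33 \left(- \frac{1}{9}\right) + 2 \cdot \frac{1}{4}\right) + 8\right) = - 3034331388 \left(\left(- \frac{11}{3} + \frac{1}{2}\right) + 8\right) = - 3034331388 \left(- \frac{19}{6} + 8\right) = \left(-3034331388\right) \frac{29}{6} = -14665935042$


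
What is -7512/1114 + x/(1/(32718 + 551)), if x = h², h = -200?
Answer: 741233316244/557 ≈ 1.3308e+9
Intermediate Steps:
x = 40000 (x = (-200)² = 40000)
-7512/1114 + x/(1/(32718 + 551)) = -7512/1114 + 40000/(1/(32718 + 551)) = -7512*1/1114 + 40000/(1/33269) = -3756/557 + 40000/(1/33269) = -3756/557 + 40000*33269 = -3756/557 + 1330760000 = 741233316244/557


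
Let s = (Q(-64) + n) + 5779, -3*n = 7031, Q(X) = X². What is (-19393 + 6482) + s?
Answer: -16139/3 ≈ -5379.7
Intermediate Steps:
n = -7031/3 (n = -⅓*7031 = -7031/3 ≈ -2343.7)
s = 22594/3 (s = ((-64)² - 7031/3) + 5779 = (4096 - 7031/3) + 5779 = 5257/3 + 5779 = 22594/3 ≈ 7531.3)
(-19393 + 6482) + s = (-19393 + 6482) + 22594/3 = -12911 + 22594/3 = -16139/3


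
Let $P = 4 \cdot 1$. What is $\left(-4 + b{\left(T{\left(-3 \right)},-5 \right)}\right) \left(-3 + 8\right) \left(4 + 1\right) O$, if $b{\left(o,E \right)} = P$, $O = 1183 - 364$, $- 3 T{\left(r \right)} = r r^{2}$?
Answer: $0$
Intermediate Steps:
$T{\left(r \right)} = - \frac{r^{3}}{3}$ ($T{\left(r \right)} = - \frac{r r^{2}}{3} = - \frac{r^{3}}{3}$)
$O = 819$
$P = 4$
$b{\left(o,E \right)} = 4$
$\left(-4 + b{\left(T{\left(-3 \right)},-5 \right)}\right) \left(-3 + 8\right) \left(4 + 1\right) O = \left(-4 + 4\right) \left(-3 + 8\right) \left(4 + 1\right) 819 = 0 \cdot 5 \cdot 5 \cdot 819 = 0 \cdot 25 \cdot 819 = 0 \cdot 819 = 0$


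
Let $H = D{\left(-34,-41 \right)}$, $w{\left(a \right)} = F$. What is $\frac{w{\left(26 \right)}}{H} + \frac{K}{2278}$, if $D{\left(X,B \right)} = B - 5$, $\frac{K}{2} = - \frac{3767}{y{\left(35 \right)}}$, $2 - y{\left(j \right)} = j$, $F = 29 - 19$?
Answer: $- \frac{101294}{864501} \approx -0.11717$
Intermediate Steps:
$F = 10$ ($F = 29 - 19 = 10$)
$y{\left(j \right)} = 2 - j$
$K = \frac{7534}{33}$ ($K = 2 \left(- \frac{3767}{2 - 35}\right) = 2 \left(- \frac{3767}{-33}\right) = 2 \left(\left(-3767\right) \left(- \frac{1}{33}\right)\right) = 2 \cdot \frac{3767}{33} = \frac{7534}{33} \approx 228.3$)
$D{\left(X,B \right)} = -5 + B$ ($D{\left(X,B \right)} = B - 5 = -5 + B$)
$w{\left(a \right)} = 10$
$H = -46$ ($H = -5 - 41 = -46$)
$\frac{w{\left(26 \right)}}{H} + \frac{K}{2278} = \frac{10}{-46} + \frac{7534}{33 \cdot 2278} = 10 \left(- \frac{1}{46}\right) + \frac{7534}{33} \cdot \frac{1}{2278} = - \frac{5}{23} + \frac{3767}{37587} = - \frac{101294}{864501}$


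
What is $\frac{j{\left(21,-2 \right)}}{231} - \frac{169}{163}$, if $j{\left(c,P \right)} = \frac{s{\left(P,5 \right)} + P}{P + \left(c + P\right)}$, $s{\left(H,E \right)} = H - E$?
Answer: $- \frac{221710}{213367} \approx -1.0391$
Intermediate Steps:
$j{\left(c,P \right)} = \frac{-5 + 2 P}{c + 2 P}$ ($j{\left(c,P \right)} = \frac{\left(P - 5\right) + P}{P + \left(c + P\right)} = \frac{\left(P - 5\right) + P}{P + \left(P + c\right)} = \frac{\left(-5 + P\right) + P}{c + 2 P} = \frac{-5 + 2 P}{c + 2 P}$)
$\frac{j{\left(21,-2 \right)}}{231} - \frac{169}{163} = \frac{\frac{1}{21 + 2 \left(-2\right)} \left(-5 + 2 \left(-2\right)\right)}{231} - \frac{169}{163} = \frac{-5 - 4}{21 - 4} \cdot \frac{1}{231} - \frac{169}{163} = \frac{1}{17} \left(-9\right) \frac{1}{231} - \frac{169}{163} = \left(- \frac{9}{17}\right) \frac{1}{231} - \frac{169}{163} = - \frac{3}{1309} - \frac{169}{163} = - \frac{221710}{213367}$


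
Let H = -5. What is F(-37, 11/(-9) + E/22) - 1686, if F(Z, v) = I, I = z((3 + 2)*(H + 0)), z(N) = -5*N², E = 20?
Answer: -4811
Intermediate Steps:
I = -3125 (I = -5*(-5 + 0)²*(3 + 2)² = -5*(5*(-5))² = -5*(-25)² = -5*625 = -3125)
F(Z, v) = -3125
F(-37, 11/(-9) + E/22) - 1686 = -3125 - 1686 = -4811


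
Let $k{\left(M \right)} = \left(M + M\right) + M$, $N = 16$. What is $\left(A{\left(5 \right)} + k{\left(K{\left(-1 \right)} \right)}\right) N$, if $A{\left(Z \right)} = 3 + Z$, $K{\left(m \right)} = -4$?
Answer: $-64$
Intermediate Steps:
$k{\left(M \right)} = 3 M$ ($k{\left(M \right)} = 2 M + M = 3 M$)
$\left(A{\left(5 \right)} + k{\left(K{\left(-1 \right)} \right)}\right) N = \left(\left(3 + 5\right) + 3 \left(-4\right)\right) 16 = \left(8 - 12\right) 16 = \left(-4\right) 16 = -64$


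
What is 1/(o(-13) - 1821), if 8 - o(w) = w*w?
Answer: -1/1982 ≈ -0.00050454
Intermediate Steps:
o(w) = 8 - w² (o(w) = 8 - w*w = 8 - w²)
1/(o(-13) - 1821) = 1/((8 - 1*(-13)²) - 1821) = 1/((8 - 1*169) - 1821) = 1/((8 - 169) - 1821) = 1/(-161 - 1821) = 1/(-1982) = -1/1982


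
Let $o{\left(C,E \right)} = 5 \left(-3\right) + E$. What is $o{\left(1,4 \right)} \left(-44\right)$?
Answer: $484$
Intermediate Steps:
$o{\left(C,E \right)} = -15 + E$
$o{\left(1,4 \right)} \left(-44\right) = \left(-15 + 4\right) \left(-44\right) = \left(-11\right) \left(-44\right) = 484$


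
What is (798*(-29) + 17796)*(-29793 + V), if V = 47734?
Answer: -95912586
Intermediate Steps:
(798*(-29) + 17796)*(-29793 + V) = (798*(-29) + 17796)*(-29793 + 47734) = (-23142 + 17796)*17941 = -5346*17941 = -95912586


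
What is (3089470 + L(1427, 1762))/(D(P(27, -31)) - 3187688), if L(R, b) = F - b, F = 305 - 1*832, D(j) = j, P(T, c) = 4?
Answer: -3087181/3187684 ≈ -0.96847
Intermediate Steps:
F = -527 (F = 305 - 832 = -527)
L(R, b) = -527 - b
(3089470 + L(1427, 1762))/(D(P(27, -31)) - 3187688) = (3089470 + (-527 - 1*1762))/(4 - 3187688) = (3089470 + (-527 - 1762))/(-3187684) = (3089470 - 2289)*(-1/3187684) = 3087181*(-1/3187684) = -3087181/3187684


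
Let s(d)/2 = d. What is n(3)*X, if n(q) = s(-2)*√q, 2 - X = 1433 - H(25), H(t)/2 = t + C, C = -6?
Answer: 5572*√3 ≈ 9651.0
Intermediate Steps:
s(d) = 2*d
H(t) = -12 + 2*t (H(t) = 2*(t - 6) = 2*(-6 + t) = -12 + 2*t)
X = -1393 (X = 2 - (1433 - (-12 + 2*25)) = 2 - (1433 - (-12 + 50)) = 2 - (1433 - 1*38) = 2 - (1433 - 38) = 2 - 1*1395 = 2 - 1395 = -1393)
n(q) = -4*√q (n(q) = (2*(-2))*√q = -4*√q)
n(3)*X = -4*√3*(-1393) = 5572*√3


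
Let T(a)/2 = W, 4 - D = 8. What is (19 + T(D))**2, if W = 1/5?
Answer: 9409/25 ≈ 376.36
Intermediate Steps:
D = -4 (D = 4 - 1*8 = 4 - 8 = -4)
W = 1/5 (W = 1*(1/5) = 1/5 ≈ 0.20000)
T(a) = 2/5 (T(a) = 2*(1/5) = 2/5)
(19 + T(D))**2 = (19 + 2/5)**2 = (97/5)**2 = 9409/25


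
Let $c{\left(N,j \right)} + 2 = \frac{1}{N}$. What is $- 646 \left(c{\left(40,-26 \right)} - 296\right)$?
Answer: $\frac{3849837}{20} \approx 1.9249 \cdot 10^{5}$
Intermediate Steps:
$c{\left(N,j \right)} = -2 + \frac{1}{N}$
$- 646 \left(c{\left(40,-26 \right)} - 296\right) = - 646 \left(\left(-2 + \frac{1}{40}\right) - 296\right) = - 646 \left(- \frac{79}{40} - 296\right) = \left(-646\right) \left(- \frac{11919}{40}\right) = \frac{3849837}{20}$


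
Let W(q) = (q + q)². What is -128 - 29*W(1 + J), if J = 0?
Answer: -244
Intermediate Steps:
W(q) = 4*q² (W(q) = (2*q)² = 4*q²)
-128 - 29*W(1 + J) = -128 - 116*(1 + 0)² = -128 - 116*1² = -128 - 116 = -244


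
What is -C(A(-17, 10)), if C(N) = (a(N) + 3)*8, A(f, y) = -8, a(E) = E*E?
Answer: -536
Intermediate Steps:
a(E) = E**2
C(N) = 24 + 8*N**2 (C(N) = (N**2 + 3)*8 = (3 + N**2)*8 = 24 + 8*N**2)
-C(A(-17, 10)) = -(24 + 8*(-8)**2) = -(24 + 8*64) = -(24 + 512) = -1*536 = -536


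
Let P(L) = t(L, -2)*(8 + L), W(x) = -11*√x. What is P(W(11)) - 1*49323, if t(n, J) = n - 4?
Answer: -48024 - 44*√11 ≈ -48170.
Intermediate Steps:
t(n, J) = -4 + n
P(L) = (-4 + L)*(8 + L)
P(W(11)) - 1*49323 = (-4 - 11*√11)*(8 - 11*√11) - 1*49323 = (-4 - 11*√11)*(8 - 11*√11) - 49323 = -49323 + (-4 - 11*√11)*(8 - 11*√11)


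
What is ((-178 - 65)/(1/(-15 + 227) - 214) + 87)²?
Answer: 15987562418025/2058164689 ≈ 7767.9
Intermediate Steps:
((-178 - 65)/(1/(-15 + 227) - 214) + 87)² = (-243/(1/212 - 214) + 87)² = (-243/(-45367/212) + 87)² = (-243*(-212/45367) + 87)² = (51516/45367 + 87)² = (3998445/45367)² = 15987562418025/2058164689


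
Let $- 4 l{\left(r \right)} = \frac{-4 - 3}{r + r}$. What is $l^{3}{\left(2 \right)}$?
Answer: $\frac{343}{4096} \approx 0.08374$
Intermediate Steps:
$l{\left(r \right)} = \frac{7}{8 r}$ ($l{\left(r \right)} = - \frac{\left(-4 - 3\right) \frac{1}{r + r}}{4} = - \frac{\left(-7\right) \frac{1}{2 r}}{4} = - \frac{\left(- \frac{7}{2}\right) \frac{1}{r}}{4} = \frac{7}{8 r}$)
$l^{3}{\left(2 \right)} = \left(\frac{7}{8 \cdot 2}\right)^{3} = \left(\frac{7}{8} \cdot \frac{1}{2}\right)^{3} = \left(\frac{7}{16}\right)^{3} = \frac{343}{4096}$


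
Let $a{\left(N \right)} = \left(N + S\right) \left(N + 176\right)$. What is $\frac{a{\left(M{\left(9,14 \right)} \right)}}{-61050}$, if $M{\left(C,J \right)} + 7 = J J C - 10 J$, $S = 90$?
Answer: $- \frac{92747}{1850} \approx -50.133$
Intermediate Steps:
$M{\left(C,J \right)} = -7 - 10 J + C J^{2}$ ($M{\left(C,J \right)} = -7 + \left(J J C - 10 J\right) = -7 + \left(J^{2} C - 10 J\right) = -7 + \left(C J^{2} - 10 J\right) = -7 + \left(- 10 J + C J^{2}\right) = -7 - 10 J + C J^{2}$)
$a{\left(N \right)} = \left(90 + N\right) \left(176 + N\right)$ ($a{\left(N \right)} = \left(N + 90\right) \left(N + 176\right) = \left(90 + N\right) \left(176 + N\right)$)
$\frac{a{\left(M{\left(9,14 \right)} \right)}}{-61050} = \frac{15840 + \left(-7 - 140 + 9 \cdot 14^{2}\right)^{2} + 266 \left(-7 - 140 + 9 \cdot 14^{2}\right)}{-61050} = \left(15840 + \left(-7 - 140 + 9 \cdot 196\right)^{2} + 266 \left(-7 - 140 + 9 \cdot 196\right)\right) \left(- \frac{1}{61050}\right) = \left(15840 + \left(-7 - 140 + 1764\right)^{2} + 266 \left(-7 - 140 + 1764\right)\right) \left(- \frac{1}{61050}\right) = \left(15840 + 1617^{2} + 266 \cdot 1617\right) \left(- \frac{1}{61050}\right) = \left(15840 + 2614689 + 430122\right) \left(- \frac{1}{61050}\right) = 3060651 \left(- \frac{1}{61050}\right) = - \frac{92747}{1850}$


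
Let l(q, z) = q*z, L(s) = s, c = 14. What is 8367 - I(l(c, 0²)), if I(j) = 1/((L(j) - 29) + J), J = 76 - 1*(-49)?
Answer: 803231/96 ≈ 8367.0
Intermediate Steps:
J = 125 (J = 76 + 49 = 125)
I(j) = 1/(96 + j) (I(j) = 1/((j - 29) + 125) = 1/((-29 + j) + 125) = 1/(96 + j))
8367 - I(l(c, 0²)) = 8367 - 1/(96 + 14*0²) = 8367 - 1/(96 + 14*0) = 8367 - 1/(96 + 0) = 8367 - 1/96 = 803231/96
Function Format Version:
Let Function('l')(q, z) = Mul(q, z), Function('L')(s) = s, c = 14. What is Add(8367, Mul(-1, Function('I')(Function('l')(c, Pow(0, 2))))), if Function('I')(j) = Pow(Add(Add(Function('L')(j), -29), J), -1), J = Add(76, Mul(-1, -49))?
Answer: Rational(803231, 96) ≈ 8367.0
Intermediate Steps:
J = 125 (J = Add(76, 49) = 125)
Function('I')(j) = Pow(Add(96, j), -1) (Function('I')(j) = Pow(Add(Add(j, -29), 125), -1) = Pow(Add(Add(-29, j), 125), -1) = Pow(Add(96, j), -1))
Add(8367, Mul(-1, Function('I')(Function('l')(c, Pow(0, 2))))) = Add(8367, Mul(-1, Pow(Add(96, Mul(14, Pow(0, 2))), -1))) = Add(8367, Mul(-1, Pow(Add(96, Mul(14, 0)), -1))) = Add(8367, Mul(-1, Pow(Add(96, 0), -1))) = Add(8367, Mul(-1, Pow(96, -1))) = Add(8367, Mul(-1, Rational(1, 96))) = Add(8367, Rational(-1, 96)) = Rational(803231, 96)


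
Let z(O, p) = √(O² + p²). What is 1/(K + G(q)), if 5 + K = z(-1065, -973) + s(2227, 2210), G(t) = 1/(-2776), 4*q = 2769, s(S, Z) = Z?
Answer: 16992115304/21431410352337 - 7706176*√2080954/21431410352337 ≈ 0.00027416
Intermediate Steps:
q = 2769/4 (q = (¼)*2769 = 2769/4 ≈ 692.25)
G(t) = -1/2776
K = 2205 + √2080954 (K = -5 + (√((-1065)² + (-973)²) + 2210) = -5 + (√(1134225 + 946729) + 2210) = -5 + (√2080954 + 2210) = -5 + (2210 + √2080954) = 2205 + √2080954 ≈ 3647.6)
1/(K + G(q)) = 1/((2205 + √2080954) - 1/2776) = 1/(6121079/2776 + √2080954)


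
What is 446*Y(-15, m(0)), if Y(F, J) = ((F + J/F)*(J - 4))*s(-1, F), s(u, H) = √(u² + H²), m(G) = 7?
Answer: -103472*√226/5 ≈ -3.1111e+5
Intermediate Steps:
s(u, H) = √(H² + u²)
Y(F, J) = √(1 + F²)*(-4 + J)*(F + J/F) (Y(F, J) = ((F + J/F)*(J - 4))*√(F² + (-1)²) = ((F + J/F)*(-4 + J))*√(F² + 1) = ((-4 + J)*(F + J/F))*√(1 + F²) = √(1 + F²)*(-4 + J)*(F + J/F))
446*Y(-15, m(0)) = 446*(√(1 + (-15)²)*(7² - 4*7 + (-15)²*(-4 + 7))/(-15)) = 446*(-√(1 + 225)*(49 - 28 + 225*3)/15) = 446*(-√226*(49 - 28 + 675)/15) = 446*(-1/15*√226*696) = 446*(-232*√226/5) = -103472*√226/5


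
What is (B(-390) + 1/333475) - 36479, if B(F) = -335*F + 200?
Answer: 31470369226/333475 ≈ 94371.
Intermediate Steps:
B(F) = 200 - 335*F
(B(-390) + 1/333475) - 36479 = ((200 - 335*(-390)) + 1/333475) - 36479 = ((200 + 130650) + 1/333475) - 36479 = (130850 + 1/333475) - 36479 = 43635203751/333475 - 36479 = 31470369226/333475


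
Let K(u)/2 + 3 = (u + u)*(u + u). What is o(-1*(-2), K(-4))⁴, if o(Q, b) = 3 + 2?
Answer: 625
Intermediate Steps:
K(u) = -6 + 8*u² (K(u) = -6 + 2*((u + u)*(u + u)) = -6 + 2*((2*u)*(2*u)) = -6 + 2*(4*u²) = -6 + 8*u²)
o(Q, b) = 5
o(-1*(-2), K(-4))⁴ = 5⁴ = 625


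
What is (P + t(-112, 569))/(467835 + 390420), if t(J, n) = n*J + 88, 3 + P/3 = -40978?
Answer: -186583/858255 ≈ -0.21740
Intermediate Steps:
P = -122943 (P = -9 + 3*(-40978) = -9 - 122934 = -122943)
t(J, n) = 88 + J*n (t(J, n) = J*n + 88 = 88 + J*n)
(P + t(-112, 569))/(467835 + 390420) = (-122943 + (88 - 112*569))/(467835 + 390420) = (-122943 + (88 - 63728))/858255 = (-122943 - 63640)*(1/858255) = -186583*1/858255 = -186583/858255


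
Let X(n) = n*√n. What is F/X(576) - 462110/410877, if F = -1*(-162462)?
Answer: 1117846121/105184512 ≈ 10.627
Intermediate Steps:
F = 162462
X(n) = n^(3/2)
F/X(576) - 462110/410877 = 162462/(576^(3/2)) - 462110/410877 = 162462/13824 - 462110*1/410877 = 162462*(1/13824) - 462110/410877 = 27077/2304 - 462110/410877 = 1117846121/105184512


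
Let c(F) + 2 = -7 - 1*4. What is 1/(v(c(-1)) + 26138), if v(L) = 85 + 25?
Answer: 1/26248 ≈ 3.8098e-5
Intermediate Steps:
c(F) = -13 (c(F) = -2 + (-7 - 1*4) = -2 + (-7 - 4) = -2 - 11 = -13)
v(L) = 110
1/(v(c(-1)) + 26138) = 1/(110 + 26138) = 1/26248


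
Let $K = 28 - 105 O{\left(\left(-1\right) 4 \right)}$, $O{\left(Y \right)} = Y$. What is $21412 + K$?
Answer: $21860$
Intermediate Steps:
$K = 448$ ($K = 28 - 105 \left(\left(-1\right) 4\right) = 28 - -420 = 28 + 420 = 448$)
$21412 + K = 21412 + 448 = 21860$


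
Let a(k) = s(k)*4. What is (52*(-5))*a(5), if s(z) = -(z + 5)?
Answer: 10400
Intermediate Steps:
s(z) = -5 - z (s(z) = -(5 + z) = -5 - z)
a(k) = -20 - 4*k (a(k) = (-5 - k)*4 = -20 - 4*k)
(52*(-5))*a(5) = (52*(-5))*(-20 - 4*5) = -260*(-20 - 20) = -260*(-40) = 10400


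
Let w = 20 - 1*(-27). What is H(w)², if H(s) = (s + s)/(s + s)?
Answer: 1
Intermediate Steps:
w = 47 (w = 20 + 27 = 47)
H(s) = 1 (H(s) = (2*s)/((2*s)) = (2*s)*(1/(2*s)) = 1)
H(w)² = 1² = 1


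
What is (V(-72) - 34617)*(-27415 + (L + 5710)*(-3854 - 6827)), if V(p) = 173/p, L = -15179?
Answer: -42004818409913/12 ≈ -3.5004e+12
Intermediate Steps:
(V(-72) - 34617)*(-27415 + (L + 5710)*(-3854 - 6827)) = (173/(-72) - 34617)*(-27415 + (-15179 + 5710)*(-3854 - 6827)) = (173*(-1/72) - 34617)*(-27415 - 9469*(-10681)) = (-173/72 - 34617)*(-27415 + 101138389) = -2492597/72*101110974 = -42004818409913/12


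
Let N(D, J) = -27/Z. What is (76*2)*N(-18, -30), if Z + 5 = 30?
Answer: -4104/25 ≈ -164.16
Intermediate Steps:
Z = 25 (Z = -5 + 30 = 25)
N(D, J) = -27/25
(76*2)*N(-18, -30) = (76*2)*(-27/25) = 152*(-27/25) = -4104/25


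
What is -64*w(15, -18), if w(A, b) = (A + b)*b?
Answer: -3456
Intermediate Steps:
w(A, b) = b*(A + b)
-64*w(15, -18) = -(-1152)*(15 - 18) = -(-1152)*(-3) = -64*54 = -3456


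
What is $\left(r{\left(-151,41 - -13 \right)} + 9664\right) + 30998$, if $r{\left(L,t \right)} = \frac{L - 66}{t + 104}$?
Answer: $\frac{6424379}{158} \approx 40661.0$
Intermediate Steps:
$r{\left(L,t \right)} = \frac{-66 + L}{104 + t}$
$\left(r{\left(-151,41 - -13 \right)} + 9664\right) + 30998 = \left(\frac{-66 - 151}{104 + \left(41 - -13\right)} + 9664\right) + 30998 = \left(\frac{1}{104 + \left(41 + 13\right)} \left(-217\right) + 9664\right) + 30998 = \left(\frac{1}{104 + 54} \left(-217\right) + 9664\right) + 30998 = \left(\frac{1}{158} \left(-217\right) + 9664\right) + 30998 = \left(- \frac{217}{158} + 9664\right) + 30998 = \frac{1526695}{158} + 30998 = \frac{6424379}{158}$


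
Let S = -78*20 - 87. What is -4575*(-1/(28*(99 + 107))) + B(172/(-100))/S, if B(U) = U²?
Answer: 4698725593/5937435000 ≈ 0.79137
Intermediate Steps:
S = -1647 (S = -1560 - 87 = -1647)
-4575*(-1/(28*(99 + 107))) + B(172/(-100))/S = -4575*(-1/(28*(99 + 107))) + (172/(-100))²/(-1647) = -4575/((-28*206)) + (172*(-1/100))²*(-1/1647) = -4575/(-5768) + (-43/25)²*(-1/1647) = -4575*(-1/5768) + (1849/625)*(-1/1647) = 4575/5768 - 1849/1029375 = 4698725593/5937435000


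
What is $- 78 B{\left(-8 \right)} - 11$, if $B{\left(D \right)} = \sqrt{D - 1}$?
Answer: $-11 - 234 i \approx -11.0 - 234.0 i$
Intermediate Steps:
$B{\left(D \right)} = \sqrt{-1 + D}$
$- 78 B{\left(-8 \right)} - 11 = - 78 \sqrt{-1 - 8} - 11 = - 78 \sqrt{-9} - 11 = - 78 \cdot 3 i - 11 = - 234 i - 11 = -11 - 234 i$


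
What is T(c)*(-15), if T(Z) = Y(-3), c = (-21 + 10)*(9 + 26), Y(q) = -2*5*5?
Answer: 750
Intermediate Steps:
Y(q) = -50 (Y(q) = -10*5 = -50)
c = -385 (c = -11*35 = -385)
T(Z) = -50
T(c)*(-15) = -50*(-15) = 750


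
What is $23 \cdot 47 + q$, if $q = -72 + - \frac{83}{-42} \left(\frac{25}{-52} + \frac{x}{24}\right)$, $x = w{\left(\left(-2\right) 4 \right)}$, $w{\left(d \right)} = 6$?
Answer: $\frac{183555}{182} \approx 1008.5$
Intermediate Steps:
$x = 6$
$q = - \frac{13187}{182}$ ($q = -72 + - \frac{83}{-42} \left(\frac{25}{-52} + \frac{6}{24}\right) = -72 + \left(-83\right) \left(- \frac{1}{42}\right) \left(25 \left(- \frac{1}{52}\right) + 6 \cdot \frac{1}{24}\right) = -72 + \frac{83 \left(- \frac{25}{52} + \frac{1}{4}\right)}{42} = -72 + \frac{83}{42} \left(- \frac{3}{13}\right) = -72 - \frac{83}{182} = - \frac{13187}{182} \approx -72.456$)
$23 \cdot 47 + q = 23 \cdot 47 - \frac{13187}{182} = 1081 - \frac{13187}{182} = \frac{183555}{182}$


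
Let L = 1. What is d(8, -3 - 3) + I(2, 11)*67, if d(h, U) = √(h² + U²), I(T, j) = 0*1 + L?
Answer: 77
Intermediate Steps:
I(T, j) = 1 (I(T, j) = 0*1 + 1 = 0 + 1 = 1)
d(h, U) = √(U² + h²)
d(8, -3 - 3) + I(2, 11)*67 = √((-3 - 3)² + 8²) + 1*67 = √((-6)² + 64) + 67 = √(36 + 64) + 67 = √100 + 67 = 10 + 67 = 77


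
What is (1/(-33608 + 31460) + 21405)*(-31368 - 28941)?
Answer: -924294507717/716 ≈ -1.2909e+9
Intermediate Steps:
(1/(-33608 + 31460) + 21405)*(-31368 - 28941) = (1/(-2148) + 21405)*(-60309) = (-1/2148 + 21405)*(-60309) = (45977939/2148)*(-60309) = -924294507717/716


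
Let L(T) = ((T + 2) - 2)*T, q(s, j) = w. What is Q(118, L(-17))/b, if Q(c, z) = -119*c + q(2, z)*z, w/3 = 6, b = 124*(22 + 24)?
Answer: -1105/713 ≈ -1.5498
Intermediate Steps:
b = 5704 (b = 124*46 = 5704)
w = 18 (w = 3*6 = 18)
q(s, j) = 18
L(T) = T² (L(T) = ((2 + T) - 2)*T = T*T = T²)
Q(c, z) = -119*c + 18*z
Q(118, L(-17))/b = (-119*118 + 18*(-17)²)/5704 = (-14042 + 18*289)*(1/5704) = (-14042 + 5202)*(1/5704) = -8840*1/5704 = -1105/713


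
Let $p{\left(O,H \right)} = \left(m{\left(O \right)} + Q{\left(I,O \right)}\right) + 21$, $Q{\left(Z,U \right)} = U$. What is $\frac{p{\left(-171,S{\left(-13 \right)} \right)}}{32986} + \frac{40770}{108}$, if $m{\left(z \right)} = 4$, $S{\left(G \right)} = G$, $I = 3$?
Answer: $\frac{12452069}{32986} \approx 377.5$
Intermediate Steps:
$p{\left(O,H \right)} = 25 + O$ ($p{\left(O,H \right)} = \left(4 + O\right) + 21 = 25 + O$)
$\frac{p{\left(-171,S{\left(-13 \right)} \right)}}{32986} + \frac{40770}{108} = \frac{25 - 171}{32986} + \frac{40770}{108} = \left(-146\right) \frac{1}{32986} + 40770 \cdot \frac{1}{108} = - \frac{73}{16493} + \frac{755}{2} = \frac{12452069}{32986}$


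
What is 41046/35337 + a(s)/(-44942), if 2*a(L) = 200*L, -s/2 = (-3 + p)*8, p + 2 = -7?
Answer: 194369822/264685909 ≈ 0.73434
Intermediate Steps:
p = -9 (p = -2 - 7 = -9)
s = 192 (s = -2*(-3 - 9)*8 = -(-24)*8 = -2*(-96) = 192)
a(L) = 100*L (a(L) = (200*L)/2 = 100*L)
41046/35337 + a(s)/(-44942) = 41046/35337 + (100*192)/(-44942) = 41046*(1/35337) + 19200*(-1/44942) = 13682/11779 - 9600/22471 = 194369822/264685909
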